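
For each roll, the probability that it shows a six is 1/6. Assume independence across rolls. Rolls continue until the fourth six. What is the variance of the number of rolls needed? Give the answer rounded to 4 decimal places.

120.0000

Y = total rolls until the fourth success; negative binomial with r=4, p=0.166667.
Var(Y) = r(1−p)/p² = 4·0.833333 / 0.166667² = 120.000000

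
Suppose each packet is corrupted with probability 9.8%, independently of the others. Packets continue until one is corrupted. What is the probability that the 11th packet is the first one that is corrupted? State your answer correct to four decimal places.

0.0349

Geometric (trials to first success), p = 0.098.
P(Y = 11) = (1−p)^10 · p = 0.3565 · 0.098 = 0.034937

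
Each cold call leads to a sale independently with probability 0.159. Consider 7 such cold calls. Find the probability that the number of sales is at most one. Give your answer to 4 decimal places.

X ~ Binomial(7, 0.159); P(X ≤ 1) = Σ C(7,k) p^k (1−p)^(7−k) over k:
  k=0: C(7,0)·0.159^0·0.841^7 = 0.297558
  k=1: C(7,1)·0.159^1·0.841^6 = 0.393796
Total = 0.691354

0.6914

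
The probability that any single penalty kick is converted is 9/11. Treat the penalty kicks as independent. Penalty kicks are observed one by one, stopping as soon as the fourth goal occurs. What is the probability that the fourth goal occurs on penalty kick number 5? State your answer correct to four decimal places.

Y = trial on which the fourth success occurs; negative binomial, r=4, p=0.818182.
P(Y=5) = C(4,3) · p^4 · (1−p)^1
= 4 · 0.44813 · 0.18182 = 0.325909

0.3259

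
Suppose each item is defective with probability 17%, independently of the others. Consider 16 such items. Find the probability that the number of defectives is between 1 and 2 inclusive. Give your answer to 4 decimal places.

0.4216

X ~ Binomial(16, 0.17); P(1 ≤ X ≤ 2) = Σ C(16,k) p^k (1−p)^(16−k) over k:
  k=1: C(16,1)·0.17^1·0.83^15 = 0.166242
  k=2: C(16,2)·0.17^2·0.83^14 = 0.255371
Total = 0.421613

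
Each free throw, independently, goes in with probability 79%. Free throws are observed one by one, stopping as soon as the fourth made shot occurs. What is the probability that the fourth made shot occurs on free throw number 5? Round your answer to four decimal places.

Y = trial on which the fourth success occurs; negative binomial, r=4, p=0.79.
P(Y=5) = C(4,3) · p^4 · (1−p)^1
= 4 · 0.3895 · 0.21 = 0.327181

0.3272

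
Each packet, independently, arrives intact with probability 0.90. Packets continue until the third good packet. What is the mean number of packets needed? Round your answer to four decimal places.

3.3333

Y = total packets until the third success; negative binomial with r=3, p=0.90.
E[Y] = r / p = 3 / 0.90 = 3.333333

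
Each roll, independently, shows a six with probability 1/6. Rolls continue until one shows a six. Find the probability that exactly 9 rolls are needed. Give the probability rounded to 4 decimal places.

Geometric (trials to first success), p = 0.166667.
P(Y = 9) = (1−p)^8 · p = 0.23257 · 0.166667 = 0.038761

0.0388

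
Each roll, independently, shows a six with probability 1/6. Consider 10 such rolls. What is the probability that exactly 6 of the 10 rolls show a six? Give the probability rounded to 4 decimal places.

X ~ Binomial(n=10, p=0.166667).
P(X=6) = C(10,6) · p^6 · (1−p)^4
= 210 · 2.1433e-05 · 0.48225 = 0.002171

0.0022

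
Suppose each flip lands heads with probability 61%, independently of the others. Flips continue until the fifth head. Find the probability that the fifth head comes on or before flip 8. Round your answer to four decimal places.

0.6172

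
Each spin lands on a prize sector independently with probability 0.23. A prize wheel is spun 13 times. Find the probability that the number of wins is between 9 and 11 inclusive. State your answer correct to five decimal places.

X ~ Binomial(13, 0.23); P(9 ≤ X ≤ 11) = Σ C(13,k) p^k (1−p)^(13−k) over k:
  k=9: C(13,9)·0.23^9·0.77^4 = 0.0004527
  k=10: C(13,10)·0.23^10·0.77^3 = 0.0000541
  k=11: C(13,11)·0.23^11·0.77^2 = 0.0000044
Total = 0.0005112

0.00051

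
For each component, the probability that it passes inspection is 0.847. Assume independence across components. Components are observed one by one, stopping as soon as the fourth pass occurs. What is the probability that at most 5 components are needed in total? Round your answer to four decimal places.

0.8297

Finishing within 5 components ⇔ at least 4 successes in the first 5. With X ~ Binomial(5, 0.847), P(Y ≤ 5) = 1 − P(X ≤ 3).
  k=0: C(5,0)·0.847^0·0.153^5 = 0.000084
  k=1: C(5,1)·0.847^1·0.153^4 = 0.002321
  k=2: C(5,2)·0.847^2·0.153^3 = 0.025695
  k=3: C(5,3)·0.847^3·0.153^2 = 0.142244
1 − 0.170343 = 0.829657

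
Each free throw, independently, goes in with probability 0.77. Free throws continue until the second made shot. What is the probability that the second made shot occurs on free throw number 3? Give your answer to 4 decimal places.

Y = trial on which the second success occurs; negative binomial, r=2, p=0.77.
P(Y=3) = C(2,1) · p^2 · (1−p)^1
= 2 · 0.5929 · 0.23 = 0.272734

0.2727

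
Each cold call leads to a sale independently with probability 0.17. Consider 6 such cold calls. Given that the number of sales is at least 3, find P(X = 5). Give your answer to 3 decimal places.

0.011

X ~ Binomial(6, 0.17). Want P(X=5 | X≥3) = P(X=5) / P(X≥3).
P(X=5) = C(6,5)·0.17^5·0.83^1 = 0.00071
P(X≥3) = 1 − 0.32694 − 0.40178 − 0.20573 = 0.06555
Ratio = 0.00071 / 0.06555 = 0.01079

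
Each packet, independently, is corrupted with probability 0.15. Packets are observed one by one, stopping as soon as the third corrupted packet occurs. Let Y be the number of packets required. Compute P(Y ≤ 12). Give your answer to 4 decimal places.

Finishing within 12 packets ⇔ at least 3 successes in the first 12. With X ~ Binomial(12, 0.15), P(Y ≤ 12) = 1 − P(X ≤ 2).
  k=0: C(12,0)·0.15^0·0.85^12 = 0.142242
  k=1: C(12,1)·0.15^1·0.85^11 = 0.301218
  k=2: C(12,2)·0.15^2·0.85^10 = 0.292358
1 − 0.735818 = 0.264182

0.2642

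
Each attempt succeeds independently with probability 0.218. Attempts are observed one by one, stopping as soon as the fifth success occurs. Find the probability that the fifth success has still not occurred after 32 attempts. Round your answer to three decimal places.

0.143

Needing more than 32 attempts ⇔ fewer than 5 successes in the first 32. With X ~ Binomial(32, 0.218), P(Y > 32) = P(X ≤ 4).
  k=0: C(32,0)·0.218^0·0.782^32 = 0.00038
  k=1: C(32,1)·0.218^1·0.782^31 = 0.00341
  k=2: C(32,2)·0.218^2·0.782^30 = 0.01474
  k=3: C(32,3)·0.218^3·0.782^29 = 0.04110
  k=4: C(32,4)·0.218^4·0.782^28 = 0.08307
P(X ≤ 4) = 0.14271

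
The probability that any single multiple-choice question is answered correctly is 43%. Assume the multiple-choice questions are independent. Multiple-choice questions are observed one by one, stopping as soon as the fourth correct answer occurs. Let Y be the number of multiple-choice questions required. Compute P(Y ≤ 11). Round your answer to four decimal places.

0.7700

Finishing within 11 multiple-choice questions ⇔ at least 4 successes in the first 11. With X ~ Binomial(11, 0.43), P(Y ≤ 11) = 1 − P(X ≤ 3).
  k=0: C(11,0)·0.43^0·0.57^11 = 0.002064
  k=1: C(11,1)·0.43^1·0.57^10 = 0.017124
  k=2: C(11,2)·0.43^2·0.57^9 = 0.064591
  k=3: C(11,3)·0.43^3·0.57^8 = 0.146180
1 − 0.229959 = 0.770041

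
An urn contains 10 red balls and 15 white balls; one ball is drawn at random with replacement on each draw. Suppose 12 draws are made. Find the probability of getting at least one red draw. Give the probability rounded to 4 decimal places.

0.9978

P(at least one) = 1 − P(none) = 1 − (1 − 0.40)^12
= 1 − 0.002177 = 0.997823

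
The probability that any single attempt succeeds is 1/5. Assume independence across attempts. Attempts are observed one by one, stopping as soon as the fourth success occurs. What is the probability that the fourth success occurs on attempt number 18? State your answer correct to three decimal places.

Y = trial on which the fourth success occurs; negative binomial, r=4, p=0.20.
P(Y=18) = C(17,3) · p^4 · (1−p)^14
= 680 · 0.0016 · 0.04398 = 0.04785

0.048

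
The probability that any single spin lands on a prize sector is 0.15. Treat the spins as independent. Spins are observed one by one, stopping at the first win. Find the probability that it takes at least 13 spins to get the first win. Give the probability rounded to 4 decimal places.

Y = number of spins to the first success; geometric, p = 0.15.
P(Y > 12) = P(first 12 all fail) = (1−p)^12 = 0.142242

0.1422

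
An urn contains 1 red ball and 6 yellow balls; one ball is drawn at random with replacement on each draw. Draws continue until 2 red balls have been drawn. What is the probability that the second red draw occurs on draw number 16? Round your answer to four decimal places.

0.0354

Y = trial on which the second success occurs; negative binomial, r=2, p=0.142857.
P(Y=16) = C(15,1) · p^2 · (1−p)^14
= 15 · 0.020408 · 0.11554 = 0.035370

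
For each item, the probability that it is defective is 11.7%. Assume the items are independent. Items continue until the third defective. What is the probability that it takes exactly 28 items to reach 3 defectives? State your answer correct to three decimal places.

Y = trial on which the third success occurs; negative binomial, r=3, p=0.117.
P(Y=28) = C(27,2) · p^3 · (1−p)^25
= 351 · 0.0016016 · 0.044567 = 0.02505

0.025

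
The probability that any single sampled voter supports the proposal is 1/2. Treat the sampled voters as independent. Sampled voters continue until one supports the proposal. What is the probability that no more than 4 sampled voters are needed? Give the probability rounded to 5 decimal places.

0.93750

Y = number of sampled voters to the first success; geometric, p = 0.50.
P(Y ≤ 4) = 1 − (1−p)^4 = 1 − 0.0625000 = 0.9375000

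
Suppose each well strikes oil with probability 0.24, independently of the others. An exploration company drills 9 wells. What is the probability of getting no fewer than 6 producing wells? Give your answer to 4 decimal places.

0.0081

X ~ Binomial(9, 0.24); P(X ≥ 6) = Σ C(9,k) p^k (1−p)^(9−k) over k:
  k=6: C(9,6)·0.24^6·0.76^3 = 0.007047
  k=7: C(9,7)·0.24^7·0.76^2 = 0.000954
  k=8: C(9,8)·0.24^8·0.76^1 = 0.000075
  k=9: C(9,9)·0.24^9·0.76^0 = 0.000003
Total = 0.008078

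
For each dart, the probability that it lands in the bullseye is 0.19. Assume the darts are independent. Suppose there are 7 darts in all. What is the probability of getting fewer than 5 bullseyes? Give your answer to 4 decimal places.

0.9963

X ~ Binomial(7, 0.19); P(X ≤ 4) = Σ C(7,k) p^k (1−p)^(7−k) over k:
  k=0: C(7,0)·0.19^0·0.81^7 = 0.228768
  k=1: C(7,1)·0.19^1·0.81^6 = 0.375631
  k=2: C(7,2)·0.19^2·0.81^5 = 0.264333
  k=3: C(7,3)·0.19^3·0.81^4 = 0.103340
  k=4: C(7,4)·0.19^4·0.81^3 = 0.024240
Total = 0.996313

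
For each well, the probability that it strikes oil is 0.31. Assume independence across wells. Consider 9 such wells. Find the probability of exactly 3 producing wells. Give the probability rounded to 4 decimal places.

0.2701

X ~ Binomial(n=9, p=0.31).
P(X=3) = C(9,3) · p^3 · (1−p)^6
= 84 · 0.029791 · 0.10792 = 0.270059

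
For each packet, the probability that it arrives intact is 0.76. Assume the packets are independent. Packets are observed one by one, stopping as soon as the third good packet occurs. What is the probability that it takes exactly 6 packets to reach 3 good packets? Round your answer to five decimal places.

Y = trial on which the third success occurs; negative binomial, r=3, p=0.76.
P(Y=6) = C(5,2) · p^3 · (1−p)^3
= 10 · 0.43898 · 0.013824 = 0.0606840

0.06068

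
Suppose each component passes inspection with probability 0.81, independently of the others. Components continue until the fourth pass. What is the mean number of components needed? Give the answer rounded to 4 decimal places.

Y = total components until the fourth success; negative binomial with r=4, p=0.81.
E[Y] = r / p = 4 / 0.81 = 4.938272

4.9383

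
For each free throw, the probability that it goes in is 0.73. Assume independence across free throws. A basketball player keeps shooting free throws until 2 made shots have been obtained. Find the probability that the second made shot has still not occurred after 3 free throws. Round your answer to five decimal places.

Needing more than 3 free throws ⇔ fewer than 2 successes in the first 3. With X ~ Binomial(3, 0.73), P(Y > 3) = P(X ≤ 1).
  k=0: C(3,0)·0.73^0·0.27^3 = 0.0196830
  k=1: C(3,1)·0.73^1·0.27^2 = 0.1596510
P(X ≤ 1) = 0.1793340

0.17933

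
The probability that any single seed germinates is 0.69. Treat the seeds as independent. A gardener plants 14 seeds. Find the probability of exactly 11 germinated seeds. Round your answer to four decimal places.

X ~ Binomial(n=14, p=0.69).
P(X=11) = C(14,11) · p^11 · (1−p)^3
= 364 · 0.016879 · 0.029791 = 0.183032

0.1830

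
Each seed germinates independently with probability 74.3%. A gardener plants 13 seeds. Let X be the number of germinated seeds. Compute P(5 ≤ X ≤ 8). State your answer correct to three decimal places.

X ~ Binomial(13, 0.743); P(5 ≤ X ≤ 8) = Σ C(13,k) p^k (1−p)^(13−k) over k:
  k=5: C(13,5)·0.743^5·0.257^8 = 0.00555
  k=6: C(13,6)·0.743^6·0.257^7 = 0.02138
  k=7: C(13,7)·0.743^7·0.257^6 = 0.06181
  k=8: C(13,8)·0.743^8·0.257^5 = 0.13402
Total = 0.22275

0.223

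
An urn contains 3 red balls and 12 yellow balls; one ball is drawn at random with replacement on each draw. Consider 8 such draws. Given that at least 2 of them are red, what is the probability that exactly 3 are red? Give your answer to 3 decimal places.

X ~ Binomial(8, 0.20). Want P(X=3 | X≥2) = P(X=3) / P(X≥2).
P(X=3) = C(8,3)·0.20^3·0.80^5 = 0.14680
P(X≥2) = 1 − 0.16777 − 0.33554 = 0.49668
Ratio = 0.14680 / 0.49668 = 0.29556

0.296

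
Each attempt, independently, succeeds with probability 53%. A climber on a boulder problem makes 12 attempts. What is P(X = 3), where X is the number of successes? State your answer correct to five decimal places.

0.03665

X ~ Binomial(n=12, p=0.53).
P(X=3) = C(12,3) · p^3 · (1−p)^9
= 220 · 0.14888 · 0.0011191 = 0.0366548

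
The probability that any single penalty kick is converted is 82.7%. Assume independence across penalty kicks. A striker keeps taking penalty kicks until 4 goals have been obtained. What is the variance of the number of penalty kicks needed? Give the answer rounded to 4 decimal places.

Y = total penalty kicks until the fourth success; negative binomial with r=4, p=0.827.
Var(Y) = r(1−p)/p² = 4·0.173 / 0.827² = 1.011801

1.0118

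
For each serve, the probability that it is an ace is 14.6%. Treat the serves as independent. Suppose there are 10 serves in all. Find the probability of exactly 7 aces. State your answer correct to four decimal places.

0.0001

X ~ Binomial(n=10, p=0.146).
P(X=7) = C(10,7) · p^7 · (1−p)^3
= 120 · 1.4141e-06 · 0.62284 = 0.000106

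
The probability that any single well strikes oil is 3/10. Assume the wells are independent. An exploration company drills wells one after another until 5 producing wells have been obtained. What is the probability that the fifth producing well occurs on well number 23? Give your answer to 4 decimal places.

0.0289

Y = trial on which the fifth success occurs; negative binomial, r=5, p=0.30.
P(Y=23) = C(22,4) · p^5 · (1−p)^18
= 7315 · 0.00243 · 0.0016284 = 0.028946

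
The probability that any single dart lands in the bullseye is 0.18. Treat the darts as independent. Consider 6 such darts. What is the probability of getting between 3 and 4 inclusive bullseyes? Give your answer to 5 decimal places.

X ~ Binomial(6, 0.18); P(3 ≤ X ≤ 4) = Σ C(6,k) p^k (1−p)^(6−k) over k:
  k=3: C(6,3)·0.18^3·0.82^3 = 0.0643116
  k=4: C(6,4)·0.18^4·0.82^2 = 0.0105879
Total = 0.0748994

0.07490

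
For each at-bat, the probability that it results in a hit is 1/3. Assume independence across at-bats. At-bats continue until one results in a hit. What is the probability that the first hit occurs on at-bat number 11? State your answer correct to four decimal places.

Geometric (trials to first success), p = 0.333333.
P(Y = 11) = (1−p)^10 · p = 0.017342 · 0.333333 = 0.005781

0.0058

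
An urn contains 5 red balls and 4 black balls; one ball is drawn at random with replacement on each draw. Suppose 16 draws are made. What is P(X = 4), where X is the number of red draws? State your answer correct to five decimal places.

X ~ Binomial(n=16, p=0.555556).
P(X=4) = C(16,4) · p^4 · (1−p)^12
= 1820 · 0.09526 · 5.9403e-05 = 0.0102989

0.01030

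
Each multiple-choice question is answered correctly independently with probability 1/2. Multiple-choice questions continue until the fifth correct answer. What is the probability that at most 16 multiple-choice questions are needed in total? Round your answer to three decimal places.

0.962

Finishing within 16 multiple-choice questions ⇔ at least 5 successes in the first 16. With X ~ Binomial(16, 0.50), P(Y ≤ 16) = 1 − P(X ≤ 4).
  k=0: C(16,0)·0.50^0·0.50^16 = 0.00002
  k=1: C(16,1)·0.50^1·0.50^15 = 0.00024
  k=2: C(16,2)·0.50^2·0.50^14 = 0.00183
  k=3: C(16,3)·0.50^3·0.50^13 = 0.00854
  k=4: C(16,4)·0.50^4·0.50^12 = 0.02777
1 − 0.03841 = 0.96159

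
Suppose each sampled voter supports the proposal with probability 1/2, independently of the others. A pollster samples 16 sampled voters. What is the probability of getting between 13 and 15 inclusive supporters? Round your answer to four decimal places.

X ~ Binomial(16, 0.50); P(13 ≤ X ≤ 15) = Σ C(16,k) p^k (1−p)^(16−k) over k:
  k=13: C(16,13)·0.50^13·0.50^3 = 0.008545
  k=14: C(16,14)·0.50^14·0.50^2 = 0.001831
  k=15: C(16,15)·0.50^15·0.50^1 = 0.000244
Total = 0.010620

0.0106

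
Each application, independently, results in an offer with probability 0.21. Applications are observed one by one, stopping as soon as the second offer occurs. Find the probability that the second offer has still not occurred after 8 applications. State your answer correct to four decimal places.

0.4743

Needing more than 8 applications ⇔ fewer than 2 successes in the first 8. With X ~ Binomial(8, 0.21), P(Y > 8) = P(X ≤ 1).
  k=0: C(8,0)·0.21^0·0.79^8 = 0.151711
  k=1: C(8,1)·0.21^1·0.79^7 = 0.322626
P(X ≤ 1) = 0.474337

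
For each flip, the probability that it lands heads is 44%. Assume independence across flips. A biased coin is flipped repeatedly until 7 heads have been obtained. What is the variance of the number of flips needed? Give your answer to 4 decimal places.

Y = total flips until the seventh success; negative binomial with r=7, p=0.44.
Var(Y) = r(1−p)/p² = 7·0.56 / 0.44² = 20.247934

20.2479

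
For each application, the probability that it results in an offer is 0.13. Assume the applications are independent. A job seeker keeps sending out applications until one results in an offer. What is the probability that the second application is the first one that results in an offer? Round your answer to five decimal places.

Geometric (trials to first success), p = 0.13.
P(Y = 2) = (1−p)^1 · p = 0.87 · 0.13 = 0.1131000

0.11310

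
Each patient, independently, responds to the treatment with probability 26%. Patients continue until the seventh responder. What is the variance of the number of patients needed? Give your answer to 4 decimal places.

Y = total patients until the seventh success; negative binomial with r=7, p=0.26.
Var(Y) = r(1−p)/p² = 7·0.74 / 0.26² = 76.627219

76.6272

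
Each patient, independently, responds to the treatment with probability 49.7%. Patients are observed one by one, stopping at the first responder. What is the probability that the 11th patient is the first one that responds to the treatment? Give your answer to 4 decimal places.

Geometric (trials to first success), p = 0.497.
P(Y = 11) = (1−p)^10 · p = 0.0010368 · 0.497 = 0.000515

0.0005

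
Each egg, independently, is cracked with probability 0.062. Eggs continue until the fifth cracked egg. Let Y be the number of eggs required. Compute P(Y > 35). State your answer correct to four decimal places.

0.9369

Needing more than 35 eggs ⇔ fewer than 5 successes in the first 35. With X ~ Binomial(35, 0.062), P(Y > 35) = P(X ≤ 4).
  k=0: C(35,0)·0.062^0·0.938^35 = 0.106439
  k=1: C(35,1)·0.062^1·0.938^34 = 0.246239
  k=2: C(35,2)·0.062^2·0.938^33 = 0.276690
  k=3: C(35,3)·0.062^3·0.938^32 = 0.201176
  k=4: C(35,4)·0.062^4·0.938^31 = 0.106379
P(X ≤ 4) = 0.936922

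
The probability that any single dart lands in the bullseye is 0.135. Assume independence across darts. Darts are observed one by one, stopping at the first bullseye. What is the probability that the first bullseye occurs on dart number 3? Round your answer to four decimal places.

Geometric (trials to first success), p = 0.135.
P(Y = 3) = (1−p)^2 · p = 0.74823 · 0.135 = 0.101010

0.1010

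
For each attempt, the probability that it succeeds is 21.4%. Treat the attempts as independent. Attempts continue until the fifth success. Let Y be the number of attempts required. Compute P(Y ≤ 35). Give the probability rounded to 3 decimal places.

0.896

Finishing within 35 attempts ⇔ at least 5 successes in the first 35. With X ~ Binomial(35, 0.214), P(Y ≤ 35) = 1 − P(X ≤ 4).
  k=0: C(35,0)·0.214^0·0.786^35 = 0.00022
  k=1: C(35,1)·0.214^1·0.786^34 = 0.00208
  k=2: C(35,2)·0.214^2·0.786^33 = 0.00964
  k=3: C(35,3)·0.214^3·0.786^32 = 0.02889
  k=4: C(35,4)·0.214^4·0.786^31 = 0.06291
1 − 0.10375 = 0.89625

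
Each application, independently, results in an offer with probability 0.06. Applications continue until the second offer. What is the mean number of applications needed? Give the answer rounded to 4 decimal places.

Y = total applications until the second success; negative binomial with r=2, p=0.06.
E[Y] = r / p = 2 / 0.06 = 33.333333

33.3333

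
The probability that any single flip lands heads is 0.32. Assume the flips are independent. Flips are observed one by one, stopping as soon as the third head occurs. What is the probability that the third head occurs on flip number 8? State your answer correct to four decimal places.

0.1000

Y = trial on which the third success occurs; negative binomial, r=3, p=0.32.
P(Y=8) = C(7,2) · p^3 · (1−p)^5
= 21 · 0.032768 · 0.14539 = 0.100049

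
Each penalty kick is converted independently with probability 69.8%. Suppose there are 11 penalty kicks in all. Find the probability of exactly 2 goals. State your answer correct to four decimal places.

X ~ Binomial(n=11, p=0.698).
P(X=2) = C(11,2) · p^2 · (1−p)^9
= 55 · 0.4872 · 2.0896e-05 = 0.000560

0.0006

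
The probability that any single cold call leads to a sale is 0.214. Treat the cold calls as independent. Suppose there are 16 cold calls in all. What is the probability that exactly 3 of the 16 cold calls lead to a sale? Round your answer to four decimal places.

X ~ Binomial(n=16, p=0.214).
P(X=3) = C(16,3) · p^3 · (1−p)^13
= 560 · 0.0098003 · 0.043701 = 0.239840

0.2398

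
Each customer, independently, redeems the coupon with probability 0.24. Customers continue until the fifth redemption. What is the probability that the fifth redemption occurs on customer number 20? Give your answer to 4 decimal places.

Y = trial on which the fifth success occurs; negative binomial, r=5, p=0.24.
P(Y=20) = C(19,4) · p^5 · (1−p)^15
= 3876 · 0.00079626 · 0.016301 = 0.050309

0.0503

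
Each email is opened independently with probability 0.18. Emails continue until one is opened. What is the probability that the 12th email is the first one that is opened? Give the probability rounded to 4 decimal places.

0.0203

Geometric (trials to first success), p = 0.18.
P(Y = 12) = (1−p)^11 · p = 0.11271 · 0.18 = 0.020287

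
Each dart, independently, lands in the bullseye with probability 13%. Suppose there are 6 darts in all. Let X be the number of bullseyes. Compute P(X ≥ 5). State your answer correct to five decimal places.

0.00020

X ~ Binomial(6, 0.13); P(X ≥ 5) = Σ C(6,k) p^k (1−p)^(6−k) over k:
  k=5: C(6,5)·0.13^5·0.87^1 = 0.0001938
  k=6: C(6,6)·0.13^6·0.87^0 = 0.0000048
Total = 0.0001986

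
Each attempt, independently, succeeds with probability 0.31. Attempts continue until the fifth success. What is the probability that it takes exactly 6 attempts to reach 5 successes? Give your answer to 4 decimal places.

0.0099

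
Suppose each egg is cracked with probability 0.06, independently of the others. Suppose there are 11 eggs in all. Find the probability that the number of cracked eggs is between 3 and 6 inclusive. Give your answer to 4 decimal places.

0.0248

X ~ Binomial(11, 0.06); P(3 ≤ X ≤ 6) = Σ C(11,k) p^k (1−p)^(11−k) over k:
  k=3: C(11,3)·0.06^3·0.94^8 = 0.021725
  k=4: C(11,4)·0.06^4·0.94^7 = 0.002773
  k=5: C(11,5)·0.06^5·0.94^6 = 0.000248
  k=6: C(11,6)·0.06^6·0.94^5 = 0.000016
Total = 0.024762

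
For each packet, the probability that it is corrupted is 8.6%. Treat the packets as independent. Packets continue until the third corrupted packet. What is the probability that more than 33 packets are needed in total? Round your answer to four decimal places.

0.4515

Needing more than 33 packets ⇔ fewer than 3 successes in the first 33. With X ~ Binomial(33, 0.086), P(Y > 33) = P(X ≤ 2).
  k=0: C(33,0)·0.086^0·0.914^33 = 0.051431
  k=1: C(33,1)·0.086^1·0.914^32 = 0.159695
  k=2: C(33,2)·0.086^2·0.914^31 = 0.240416
P(X ≤ 2) = 0.451541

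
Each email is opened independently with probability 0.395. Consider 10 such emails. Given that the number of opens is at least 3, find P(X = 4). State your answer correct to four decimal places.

X ~ Binomial(10, 0.395). Want P(X=4 | X≥3) = P(X=4) / P(X≥3).
P(X=4) = C(10,4)·0.395^4·0.605^6 = 0.250692
P(X≥3) = 1 − 0.006570 − 0.042894 − 0.126023 = 0.824513
Ratio = 0.250692 / 0.824513 = 0.304048

0.3040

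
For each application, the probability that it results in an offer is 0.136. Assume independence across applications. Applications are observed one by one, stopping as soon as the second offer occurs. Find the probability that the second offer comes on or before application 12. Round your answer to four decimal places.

Finishing within 12 applications ⇔ at least 2 successes in the first 12. With X ~ Binomial(12, 0.136), P(Y ≤ 12) = 1 − P(X ≤ 1).
  k=0: C(12,0)·0.136^0·0.864^12 = 0.173047
  k=1: C(12,1)·0.136^1·0.864^11 = 0.326867
1 − 0.499915 = 0.500085

0.5001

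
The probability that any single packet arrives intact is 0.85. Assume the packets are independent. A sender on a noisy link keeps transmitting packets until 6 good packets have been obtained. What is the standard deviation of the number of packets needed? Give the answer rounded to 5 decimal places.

1.11610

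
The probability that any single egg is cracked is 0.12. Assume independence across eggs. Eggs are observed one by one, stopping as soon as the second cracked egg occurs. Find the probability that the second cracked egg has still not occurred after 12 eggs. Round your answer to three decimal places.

0.569

Needing more than 12 eggs ⇔ fewer than 2 successes in the first 12. With X ~ Binomial(12, 0.12), P(Y > 12) = P(X ≤ 1).
  k=0: C(12,0)·0.12^0·0.88^12 = 0.21567
  k=1: C(12,1)·0.12^1·0.88^11 = 0.35292
P(X ≤ 1) = 0.56859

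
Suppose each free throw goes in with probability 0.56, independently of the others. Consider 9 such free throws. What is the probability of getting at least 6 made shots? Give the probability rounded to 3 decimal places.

0.385

X ~ Binomial(9, 0.56); P(X ≥ 6) = Σ C(9,k) p^k (1−p)^(9−k) over k:
  k=6: C(9,6)·0.56^6·0.44^3 = 0.22068
  k=7: C(9,7)·0.56^7·0.44^2 = 0.12037
  k=8: C(9,8)·0.56^8·0.44^1 = 0.03830
  k=9: C(9,9)·0.56^9·0.44^0 = 0.00542
Total = 0.38477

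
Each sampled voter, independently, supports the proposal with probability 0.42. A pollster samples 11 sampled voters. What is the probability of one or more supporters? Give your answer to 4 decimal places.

0.9975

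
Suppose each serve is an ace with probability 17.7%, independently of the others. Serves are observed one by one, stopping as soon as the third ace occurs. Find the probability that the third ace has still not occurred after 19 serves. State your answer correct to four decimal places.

0.3209

Needing more than 19 serves ⇔ fewer than 3 successes in the first 19. With X ~ Binomial(19, 0.177), P(Y > 19) = P(X ≤ 2).
  k=0: C(19,0)·0.177^0·0.823^19 = 0.024694
  k=1: C(19,1)·0.177^1·0.823^18 = 0.100908
  k=2: C(19,2)·0.177^2·0.823^17 = 0.195317
P(X ≤ 2) = 0.320919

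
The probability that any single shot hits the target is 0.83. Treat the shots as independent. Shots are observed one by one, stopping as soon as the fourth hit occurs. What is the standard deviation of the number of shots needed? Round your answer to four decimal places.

0.9935

Y = total shots until the fourth success; negative binomial with r=4, p=0.83.
SD(Y) = √[r(1−p)/p²] = √(0.987081) = 0.993519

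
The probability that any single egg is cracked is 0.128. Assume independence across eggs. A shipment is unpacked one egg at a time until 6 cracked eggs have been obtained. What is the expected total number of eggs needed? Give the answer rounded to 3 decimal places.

46.875

Y = total eggs until the sixth success; negative binomial with r=6, p=0.128.
E[Y] = r / p = 6 / 0.128 = 46.87500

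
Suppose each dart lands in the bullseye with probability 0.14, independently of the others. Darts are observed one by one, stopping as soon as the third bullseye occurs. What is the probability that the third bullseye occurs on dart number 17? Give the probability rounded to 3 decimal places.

0.040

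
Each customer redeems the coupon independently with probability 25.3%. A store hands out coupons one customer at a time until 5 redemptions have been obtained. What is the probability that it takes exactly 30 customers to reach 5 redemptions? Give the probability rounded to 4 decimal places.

0.0168

Y = trial on which the fifth success occurs; negative binomial, r=5, p=0.253.
P(Y=30) = C(29,4) · p^5 · (1−p)^25
= 23751 · 0.0010366 · 0.00068079 = 0.016761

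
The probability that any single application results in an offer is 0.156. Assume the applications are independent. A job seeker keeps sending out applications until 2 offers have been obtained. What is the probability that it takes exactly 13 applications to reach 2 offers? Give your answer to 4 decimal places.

0.0452

Y = trial on which the second success occurs; negative binomial, r=2, p=0.156.
P(Y=13) = C(12,1) · p^2 · (1−p)^11
= 12 · 0.024336 · 0.1548 = 0.045206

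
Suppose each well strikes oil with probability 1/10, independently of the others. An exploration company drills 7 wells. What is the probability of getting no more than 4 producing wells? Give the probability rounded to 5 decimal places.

0.99982

X ~ Binomial(7, 0.10); P(X ≤ 4) = Σ C(7,k) p^k (1−p)^(7−k) over k:
  k=0: C(7,0)·0.10^0·0.90^7 = 0.4782969
  k=1: C(7,1)·0.10^1·0.90^6 = 0.3720087
  k=2: C(7,2)·0.10^2·0.90^5 = 0.1240029
  k=3: C(7,3)·0.10^3·0.90^4 = 0.0229635
  k=4: C(7,4)·0.10^4·0.90^3 = 0.0025515
Total = 0.9998235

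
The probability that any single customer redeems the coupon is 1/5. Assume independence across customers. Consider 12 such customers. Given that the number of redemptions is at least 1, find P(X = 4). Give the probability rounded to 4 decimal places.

0.1427

X ~ Binomial(12, 0.20). Want P(X=4 | X≥1) = P(X=4) / P(X≥1).
P(X=4) = C(12,4)·0.20^4·0.80^8 = 0.132876
P(X≥1) = 1 − 0.068719 = 0.931281
Ratio = 0.132876 / 0.931281 = 0.142680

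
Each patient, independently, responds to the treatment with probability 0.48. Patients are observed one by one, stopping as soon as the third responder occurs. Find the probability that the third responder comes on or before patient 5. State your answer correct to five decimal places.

Finishing within 5 patients ⇔ at least 3 successes in the first 5. With X ~ Binomial(5, 0.48), P(Y ≤ 5) = 1 − P(X ≤ 2).
  k=0: C(5,0)·0.48^0·0.52^5 = 0.0380204
  k=1: C(5,1)·0.48^1·0.52^4 = 0.1754788
  k=2: C(5,2)·0.48^2·0.52^3 = 0.3239608
1 − 0.5374600 = 0.4625400

0.46254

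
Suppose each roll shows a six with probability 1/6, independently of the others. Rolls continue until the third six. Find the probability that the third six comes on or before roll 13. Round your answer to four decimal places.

0.3719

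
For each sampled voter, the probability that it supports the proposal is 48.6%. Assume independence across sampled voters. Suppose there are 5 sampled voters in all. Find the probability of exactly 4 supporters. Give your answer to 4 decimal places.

0.1434

X ~ Binomial(n=5, p=0.486).
P(X=4) = C(5,4) · p^4 · (1−p)^1
= 5 · 0.055789 · 0.514 = 0.143377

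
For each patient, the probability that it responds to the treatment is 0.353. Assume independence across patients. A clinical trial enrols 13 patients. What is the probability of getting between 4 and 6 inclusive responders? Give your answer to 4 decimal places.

X ~ Binomial(13, 0.353); P(4 ≤ X ≤ 6) = Σ C(13,k) p^k (1−p)^(13−k) over k:
  k=4: C(13,4)·0.353^4·0.647^9 = 0.220568
  k=5: C(13,5)·0.353^5·0.647^8 = 0.216614
  k=6: C(13,6)·0.353^6·0.647^7 = 0.157578
Total = 0.594760

0.5948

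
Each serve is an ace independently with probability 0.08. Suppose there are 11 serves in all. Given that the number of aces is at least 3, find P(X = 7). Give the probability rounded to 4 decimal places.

0.0001

X ~ Binomial(11, 0.08). Want P(X=7 | X≥3) = P(X=7) / P(X≥3).
P(X=7) = C(11,7)·0.08^7·0.92^4 = 0.000005
P(X≥3) = 1 − 0.399637 − 0.382262 − 0.166201 = 0.051900
Ratio = 0.000005 / 0.051900 = 0.000096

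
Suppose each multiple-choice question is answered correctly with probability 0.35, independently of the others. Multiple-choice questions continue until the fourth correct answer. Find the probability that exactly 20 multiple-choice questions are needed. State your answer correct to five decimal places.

0.01476

Y = trial on which the fourth success occurs; negative binomial, r=4, p=0.35.
P(Y=20) = C(19,3) · p^4 · (1−p)^16
= 969 · 0.015006 · 0.0010153 = 0.0147642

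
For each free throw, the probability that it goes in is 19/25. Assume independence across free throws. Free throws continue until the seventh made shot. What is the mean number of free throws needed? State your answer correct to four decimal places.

Y = total free throws until the seventh success; negative binomial with r=7, p=0.76.
E[Y] = r / p = 7 / 0.76 = 9.210526

9.2105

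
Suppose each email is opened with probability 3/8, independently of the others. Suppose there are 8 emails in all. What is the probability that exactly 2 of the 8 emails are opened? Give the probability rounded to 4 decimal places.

0.2347

X ~ Binomial(n=8, p=0.375).
P(X=2) = C(8,2) · p^2 · (1−p)^6
= 28 · 0.14062 · 0.059605 = 0.234693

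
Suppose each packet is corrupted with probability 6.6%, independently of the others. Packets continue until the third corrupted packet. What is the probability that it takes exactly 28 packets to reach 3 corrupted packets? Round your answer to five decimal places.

Y = trial on which the third success occurs; negative binomial, r=3, p=0.066.
P(Y=28) = C(27,2) · p^3 · (1−p)^25
= 351 · 0.0002875 · 0.18141 = 0.0183067

0.01831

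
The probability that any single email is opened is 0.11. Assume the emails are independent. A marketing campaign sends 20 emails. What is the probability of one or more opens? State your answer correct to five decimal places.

0.90277

P(at least one) = 1 − P(none) = 1 − (1 − 0.11)^20
= 1 − 0.0972300 = 0.9027700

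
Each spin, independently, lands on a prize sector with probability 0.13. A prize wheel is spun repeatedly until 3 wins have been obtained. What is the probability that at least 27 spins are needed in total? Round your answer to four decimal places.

0.3249

Needing more than 26 spins ⇔ fewer than 3 successes in the first 26. With X ~ Binomial(26, 0.13), P(Y > 26) = P(X ≤ 2).
  k=0: C(26,0)·0.13^0·0.87^26 = 0.026761
  k=1: C(26,1)·0.13^1·0.87^25 = 0.103968
  k=2: C(26,2)·0.13^2·0.87^24 = 0.194192
P(X ≤ 2) = 0.324921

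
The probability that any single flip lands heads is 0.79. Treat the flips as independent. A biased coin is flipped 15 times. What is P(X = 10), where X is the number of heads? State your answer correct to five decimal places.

X ~ Binomial(n=15, p=0.79).
P(X=10) = C(15,10) · p^10 · (1−p)^5
= 3003 · 0.094683 · 0.00040841 = 0.1161242

0.11612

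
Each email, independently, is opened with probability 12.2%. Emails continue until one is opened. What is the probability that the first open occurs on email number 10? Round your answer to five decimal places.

0.03783

Geometric (trials to first success), p = 0.122.
P(Y = 10) = (1−p)^9 · p = 0.31006 · 0.122 = 0.0378277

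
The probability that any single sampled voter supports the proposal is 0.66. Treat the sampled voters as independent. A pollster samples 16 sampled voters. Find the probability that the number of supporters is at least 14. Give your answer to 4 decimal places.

X ~ Binomial(16, 0.66); P(X ≥ 14) = Σ C(16,k) p^k (1−p)^(16−k) over k:
  k=14: C(16,14)·0.66^14·0.34^2 = 0.041281
  k=15: C(16,15)·0.66^15·0.34^1 = 0.010685
  k=16: C(16,16)·0.66^16·0.34^0 = 0.001296
Total = 0.053262

0.0533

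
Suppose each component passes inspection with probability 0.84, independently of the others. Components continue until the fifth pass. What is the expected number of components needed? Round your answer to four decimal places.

5.9524

Y = total components until the fifth success; negative binomial with r=5, p=0.84.
E[Y] = r / p = 5 / 0.84 = 5.952381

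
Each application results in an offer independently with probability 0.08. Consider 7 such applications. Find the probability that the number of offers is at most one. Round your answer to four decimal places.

0.8974

X ~ Binomial(7, 0.08); P(X ≤ 1) = Σ C(7,k) p^k (1−p)^(7−k) over k:
  k=0: C(7,0)·0.08^0·0.92^7 = 0.557847
  k=1: C(7,1)·0.08^1·0.92^6 = 0.339559
Total = 0.897405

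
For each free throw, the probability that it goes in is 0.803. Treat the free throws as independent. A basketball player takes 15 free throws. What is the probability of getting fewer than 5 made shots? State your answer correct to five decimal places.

0.00001

X ~ Binomial(15, 0.803); P(X ≤ 4) = Σ C(15,k) p^k (1−p)^(15−k) over k:
  k=0: C(15,0)·0.803^0·0.197^15 = 0.0000000
  k=1: C(15,1)·0.803^1·0.197^14 = 0.0000000
  k=2: C(15,2)·0.803^2·0.197^13 = 0.0000000
  k=3: C(15,3)·0.803^3·0.197^12 = 0.0000008
  k=4: C(15,4)·0.803^4·0.197^11 = 0.0000098
Total = 0.0000107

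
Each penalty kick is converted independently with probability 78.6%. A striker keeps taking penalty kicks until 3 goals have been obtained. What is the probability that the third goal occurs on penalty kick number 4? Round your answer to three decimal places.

Y = trial on which the third success occurs; negative binomial, r=3, p=0.786.
P(Y=4) = C(3,2) · p^3 · (1−p)^1
= 3 · 0.48559 · 0.214 = 0.31175

0.312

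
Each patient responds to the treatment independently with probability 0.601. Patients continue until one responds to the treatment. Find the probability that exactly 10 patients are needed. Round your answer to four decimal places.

Geometric (trials to first success), p = 0.601.
P(Y = 10) = (1−p)^9 · p = 0.0002563 · 0.601 = 0.000154

0.0002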